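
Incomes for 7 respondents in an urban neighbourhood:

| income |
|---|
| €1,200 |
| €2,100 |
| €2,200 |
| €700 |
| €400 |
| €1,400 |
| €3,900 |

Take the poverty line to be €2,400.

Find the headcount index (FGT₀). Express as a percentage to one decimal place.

6 of the 7 respondents have income below €2,400.
H = 6/7 = 85.7%.

85.7%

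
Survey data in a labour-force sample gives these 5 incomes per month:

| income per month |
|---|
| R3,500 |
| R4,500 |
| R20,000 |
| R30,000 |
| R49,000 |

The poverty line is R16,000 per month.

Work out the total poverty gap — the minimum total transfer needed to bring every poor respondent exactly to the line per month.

R24,000

Poor units: R3,500, R4,500 (q = 2 of N = 5).
Individual gaps: 16000−3500 = 12500; 16000−4500 = 11500.
Aggregate gap = R24,000.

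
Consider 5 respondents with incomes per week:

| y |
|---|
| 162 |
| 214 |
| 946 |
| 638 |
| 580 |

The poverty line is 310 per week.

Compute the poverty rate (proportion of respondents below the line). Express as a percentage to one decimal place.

40.0%

2 of the 5 respondents have income below 310.
H = 2/5 = 40.0%.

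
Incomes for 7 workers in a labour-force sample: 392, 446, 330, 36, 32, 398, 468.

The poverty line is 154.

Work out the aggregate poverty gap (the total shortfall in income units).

240

Below the line: 32, 36 (q = 2 of N = 7).
Individual gaps: 154−32 = 122; 154−36 = 118.
Aggregate gap = 240.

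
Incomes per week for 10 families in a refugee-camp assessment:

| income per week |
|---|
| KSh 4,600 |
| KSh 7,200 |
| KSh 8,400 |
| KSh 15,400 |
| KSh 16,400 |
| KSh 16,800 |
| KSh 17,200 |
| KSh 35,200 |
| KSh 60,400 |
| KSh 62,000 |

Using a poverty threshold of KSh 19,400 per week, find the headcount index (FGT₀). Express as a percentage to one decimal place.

70.0%

7 of the 10 families have income below KSh 19,400.
H = 7/10 = 70.0%.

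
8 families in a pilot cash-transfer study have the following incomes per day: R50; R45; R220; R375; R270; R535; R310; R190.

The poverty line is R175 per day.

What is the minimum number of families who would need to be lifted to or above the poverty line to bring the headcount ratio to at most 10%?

2

2 of the 8 families are poor, so H = 2/8 = 0.250.
A headcount ratio of at most 10% allows at most ⌊0.10 × 8⌋ = 0 poor families.
So at least 2 − 0 = 2 must be lifted.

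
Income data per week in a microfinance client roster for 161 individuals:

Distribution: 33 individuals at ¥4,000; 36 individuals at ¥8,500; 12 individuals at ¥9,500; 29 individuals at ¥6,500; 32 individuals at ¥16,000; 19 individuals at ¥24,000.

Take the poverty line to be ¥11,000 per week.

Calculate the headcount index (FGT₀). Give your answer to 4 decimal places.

0.6832

110 of the 161 individuals have income below ¥11,000.
H = 110/161 = 0.6832.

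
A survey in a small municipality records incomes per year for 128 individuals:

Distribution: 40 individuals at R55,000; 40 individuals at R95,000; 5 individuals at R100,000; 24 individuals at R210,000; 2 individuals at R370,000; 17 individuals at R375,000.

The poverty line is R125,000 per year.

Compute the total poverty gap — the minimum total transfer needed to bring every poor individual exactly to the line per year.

Poor units: 40×R55,000, 40×R95,000, 5×R100,000 (q = 85 of N = 128).
Individual gaps: 40×(125000−55000) = 2800000; 40×(125000−95000) = 1200000; 5×(125000−100000) = 125000.
Aggregate gap = R4,125,000.

R4,125,000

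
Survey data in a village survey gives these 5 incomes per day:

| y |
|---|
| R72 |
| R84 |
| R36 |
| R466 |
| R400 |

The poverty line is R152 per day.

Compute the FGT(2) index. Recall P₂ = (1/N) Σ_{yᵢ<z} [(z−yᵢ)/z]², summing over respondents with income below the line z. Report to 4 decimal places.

0.2119

Below the line: R36, R72, R84 (q = 3 of N = 5).
Shortfall ratios: (152−36)/152 = 0.7632; (152−72)/152 = 0.5263; (152−84)/152 = 0.4474.
Squared: 0.5824; 0.2770; 0.2001.
Sum = 1.059557; P₂ = 1.059557 / 5 = 0.2119.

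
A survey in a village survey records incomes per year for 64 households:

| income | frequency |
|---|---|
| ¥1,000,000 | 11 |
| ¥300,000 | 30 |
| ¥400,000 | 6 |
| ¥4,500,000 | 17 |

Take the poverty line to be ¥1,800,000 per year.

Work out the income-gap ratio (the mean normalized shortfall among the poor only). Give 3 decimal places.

0.735

Below z: 30×¥300,000, 6×¥400,000, 11×¥1,000,000 (q = 47 of N = 64).
Shortfall ratios (z−y)/z: 0.8333 (×30), 0.7778 (×6), 0.4444 (×11); sum = 34.555556.
The income-gap ratio divides by q (the poor only): 34.555556 / 47 = 0.735.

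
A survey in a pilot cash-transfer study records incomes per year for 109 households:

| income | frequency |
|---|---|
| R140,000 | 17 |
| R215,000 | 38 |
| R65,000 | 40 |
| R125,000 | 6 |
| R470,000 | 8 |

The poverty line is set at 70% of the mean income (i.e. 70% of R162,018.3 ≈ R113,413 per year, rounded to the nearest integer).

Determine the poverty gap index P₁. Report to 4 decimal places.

0.1567

Below z: 40×R65,000 (q = 40 of N = 109).
Relative gaps: (113413−65000)/113413 = 0.4269 (×40).
Σ = 17.074938. Dividing by the full population N = 109 gives P₁ = 0.1567.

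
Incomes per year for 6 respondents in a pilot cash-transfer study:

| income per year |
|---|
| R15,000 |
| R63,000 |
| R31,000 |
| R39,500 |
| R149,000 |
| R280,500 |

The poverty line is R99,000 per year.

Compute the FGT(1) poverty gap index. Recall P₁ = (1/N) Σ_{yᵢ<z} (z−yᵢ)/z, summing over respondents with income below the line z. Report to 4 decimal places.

0.4167

Below the line: R15,000, R31,000, R39,500, R63,000 (q = 4 of N = 6).
Shortfall ratios: (99000−15000)/99000 = 0.8485; (99000−31000)/99000 = 0.6869; (99000−39500)/99000 = 0.6010; (99000−63000)/99000 = 0.3636.
Sum of shortfalls = 2.500000; P₁ averages over all N: 2.500000 / 6 = 0.4167.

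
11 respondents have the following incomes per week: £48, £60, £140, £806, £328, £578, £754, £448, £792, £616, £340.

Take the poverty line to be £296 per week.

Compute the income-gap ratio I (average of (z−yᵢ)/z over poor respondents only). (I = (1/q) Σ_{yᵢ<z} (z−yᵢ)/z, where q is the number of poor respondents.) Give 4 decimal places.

0.7207

Below the line: £48, £60, £140 (q = 3 of N = 11).
Shortfall ratios (z−y)/z: 0.8378, 0.7973, 0.5270; sum = 2.162162.
The income-gap ratio divides by q (the poor only): 2.162162 / 3 = 0.7207.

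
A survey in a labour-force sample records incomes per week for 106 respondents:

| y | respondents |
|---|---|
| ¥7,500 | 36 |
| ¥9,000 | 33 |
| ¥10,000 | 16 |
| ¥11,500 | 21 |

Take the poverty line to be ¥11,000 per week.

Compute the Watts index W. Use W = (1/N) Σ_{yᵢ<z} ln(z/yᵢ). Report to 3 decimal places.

Poor units: 36×¥7,500, 33×¥9,000, 16×¥10,000 (q = 85 of N = 106).
Log shortfalls: ln(11000/7500) = 0.3830 (×36); ln(11000/9000) = 0.2007 (×33); ln(11000/10000) = 0.0953 (×16).
W = 21.934817 / 106 = 0.207.

0.207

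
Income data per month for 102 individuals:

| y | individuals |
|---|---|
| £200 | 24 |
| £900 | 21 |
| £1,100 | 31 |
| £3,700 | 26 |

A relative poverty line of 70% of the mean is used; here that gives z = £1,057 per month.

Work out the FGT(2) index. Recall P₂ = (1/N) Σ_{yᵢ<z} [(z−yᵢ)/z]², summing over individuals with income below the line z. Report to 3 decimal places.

0.159

Incomes under z: 24×£200, 21×£900 (q = 45 of N = 102).
Normalized shortfalls: (1057−200)/1057 = 0.8108 (×24); (1057−900)/1057 = 0.1485 (×21).
Squared: 0.6574 (×24); 0.0221 (×21).
Sum = 16.240252; P₂ = 16.240252 / 102 = 0.159.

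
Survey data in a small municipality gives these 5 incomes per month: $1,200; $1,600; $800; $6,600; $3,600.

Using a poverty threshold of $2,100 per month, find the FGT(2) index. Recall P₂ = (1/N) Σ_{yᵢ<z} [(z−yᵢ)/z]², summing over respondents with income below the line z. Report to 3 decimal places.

0.125

Incomes under z: $800, $1,200, $1,600 (q = 3 of N = 5).
Relative gaps: (2100−800)/2100 = 0.6190; (2100−1200)/2100 = 0.4286; (2100−1600)/2100 = 0.2381.
Squared: 0.3832; 0.1837; 0.0567.
Sum = 0.623583; P₂ = 0.623583 / 5 = 0.125.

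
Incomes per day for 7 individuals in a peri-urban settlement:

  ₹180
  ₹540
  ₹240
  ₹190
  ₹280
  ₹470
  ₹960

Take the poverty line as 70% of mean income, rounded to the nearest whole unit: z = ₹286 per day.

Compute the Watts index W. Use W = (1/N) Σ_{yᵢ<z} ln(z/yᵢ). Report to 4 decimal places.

0.1527

Below z: ₹180, ₹190, ₹240, ₹280 (q = 4 of N = 7).
ln(z/y) terms: ln(286/180) = 0.4630; ln(286/190) = 0.4090; ln(286/240) = 0.1754; ln(286/280) = 0.0212.
W = 1.068558 / 7 = 0.1527.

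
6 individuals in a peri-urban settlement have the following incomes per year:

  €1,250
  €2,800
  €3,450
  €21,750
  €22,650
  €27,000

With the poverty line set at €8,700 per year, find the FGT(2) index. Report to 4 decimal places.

Below the line: €1,250, €2,800, €3,450 (q = 3 of N = 6).
Gap ratios (z−y)/z: (8700−1250)/8700 = 0.8563; (8700−2800)/8700 = 0.6782; (8700−3450)/8700 = 0.6034.
Squared: 0.7333; 0.4599; 0.3641.
Sum = 1.557339; P₂ = 1.557339 / 6 = 0.2596.

0.2596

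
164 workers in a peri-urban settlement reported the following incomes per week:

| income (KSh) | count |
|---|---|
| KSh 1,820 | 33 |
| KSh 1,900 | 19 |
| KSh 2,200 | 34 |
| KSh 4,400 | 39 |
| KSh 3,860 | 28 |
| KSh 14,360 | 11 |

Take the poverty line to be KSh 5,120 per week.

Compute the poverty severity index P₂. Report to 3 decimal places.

Below z: 33×KSh 1,820, 19×KSh 1,900, 34×KSh 2,200, 28×KSh 3,860, 39×KSh 4,400 (q = 153 of N = 164).
Normalized shortfalls: (5120−1820)/5120 = 0.6445 (×33); (5120−1900)/5120 = 0.6289 (×19); (5120−2200)/5120 = 0.5703 (×34); (5120−3860)/5120 = 0.2461 (×28); (5120−4400)/5120 = 0.1406 (×39).
Squared: 0.4154 (×33); 0.3955 (×19); 0.3253 (×34); 0.0606 (×28); 0.0198 (×39).
Sum = 34.749512; P₂ = 34.749512 / 164 = 0.212.

0.212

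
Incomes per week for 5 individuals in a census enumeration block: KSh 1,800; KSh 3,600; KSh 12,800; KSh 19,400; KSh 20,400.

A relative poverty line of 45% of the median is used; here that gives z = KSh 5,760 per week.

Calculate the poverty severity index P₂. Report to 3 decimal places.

Below the line: KSh 1,800, KSh 3,600 (q = 2 of N = 5).
Relative gaps: (5760−1800)/5760 = 0.6875; (5760−3600)/5760 = 0.3750.
Squared: 0.4727; 0.1406.
Sum = 0.613281; P₂ = 0.613281 / 5 = 0.123.

0.123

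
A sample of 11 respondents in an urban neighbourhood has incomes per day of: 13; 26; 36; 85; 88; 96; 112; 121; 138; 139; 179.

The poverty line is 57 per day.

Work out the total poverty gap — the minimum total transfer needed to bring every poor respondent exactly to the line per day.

96

Below z: 13, 26, 36 (q = 3 of N = 11).
Individual gaps: 57−13 = 44; 57−26 = 31; 57−36 = 21.
Aggregate gap = 96.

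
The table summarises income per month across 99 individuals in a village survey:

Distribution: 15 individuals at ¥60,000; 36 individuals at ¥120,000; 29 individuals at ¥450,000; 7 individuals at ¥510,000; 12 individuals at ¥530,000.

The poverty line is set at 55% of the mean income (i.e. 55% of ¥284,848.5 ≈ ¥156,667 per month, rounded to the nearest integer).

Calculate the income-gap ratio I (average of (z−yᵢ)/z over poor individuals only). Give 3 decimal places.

0.347

Incomes under z: 15×¥60,000, 36×¥120,000 (q = 51 of N = 99).
Shortfall ratios (z−y)/z: 0.6170 (×15), 0.2340 (×36); sum = 17.680922.
The income-gap ratio divides by q (the poor only): 17.680922 / 51 = 0.347.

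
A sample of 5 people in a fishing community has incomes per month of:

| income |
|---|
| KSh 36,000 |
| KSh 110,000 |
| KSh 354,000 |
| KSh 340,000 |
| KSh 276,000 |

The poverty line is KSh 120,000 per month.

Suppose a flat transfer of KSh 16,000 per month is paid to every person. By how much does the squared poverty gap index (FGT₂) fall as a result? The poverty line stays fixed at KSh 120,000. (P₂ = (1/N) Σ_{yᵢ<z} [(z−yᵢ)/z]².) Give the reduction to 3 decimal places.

0.035

Before: below the line — KSh 36,000, KSh 110,000; squared poverty gap index (FGT₂) = 0.09939.
After the KSh 16,000 transfer: below the line — KSh 52,000; squared poverty gap index (FGT₂) = 0.06422.
Reduction = 0.09939 − 0.06422 = 0.035.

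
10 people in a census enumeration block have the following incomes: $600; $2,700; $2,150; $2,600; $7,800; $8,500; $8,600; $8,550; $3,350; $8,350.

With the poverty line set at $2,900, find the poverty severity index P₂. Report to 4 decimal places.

0.0711

Poor units: $600, $2,150, $2,600, $2,700 (q = 4 of N = 10).
Gap ratios (z−y)/z: (2900−600)/2900 = 0.7931; (2900−2150)/2900 = 0.2586; (2900−2600)/2900 = 0.1034; (2900−2700)/2900 = 0.0690.
Squared: 0.6290; 0.0669; 0.0107; 0.0048.
Sum = 0.711356; P₂ = 0.711356 / 10 = 0.0711.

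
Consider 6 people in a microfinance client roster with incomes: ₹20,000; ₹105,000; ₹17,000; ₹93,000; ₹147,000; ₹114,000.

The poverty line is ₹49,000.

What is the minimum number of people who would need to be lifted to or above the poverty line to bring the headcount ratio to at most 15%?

2

2 of the 6 people are poor, so H = 2/6 = 0.333.
A headcount ratio of at most 15% allows at most ⌊0.15 × 6⌋ = 0 poor people.
So at least 2 − 0 = 2 must be lifted.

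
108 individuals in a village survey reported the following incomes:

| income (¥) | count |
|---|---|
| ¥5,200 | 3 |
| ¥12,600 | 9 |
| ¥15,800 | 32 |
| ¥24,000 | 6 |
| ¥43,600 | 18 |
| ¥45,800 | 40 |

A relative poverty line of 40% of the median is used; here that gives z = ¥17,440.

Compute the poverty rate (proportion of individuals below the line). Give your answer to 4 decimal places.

0.4074

44 of the 108 individuals have income below ¥17,440.
H = 44/108 = 0.4074.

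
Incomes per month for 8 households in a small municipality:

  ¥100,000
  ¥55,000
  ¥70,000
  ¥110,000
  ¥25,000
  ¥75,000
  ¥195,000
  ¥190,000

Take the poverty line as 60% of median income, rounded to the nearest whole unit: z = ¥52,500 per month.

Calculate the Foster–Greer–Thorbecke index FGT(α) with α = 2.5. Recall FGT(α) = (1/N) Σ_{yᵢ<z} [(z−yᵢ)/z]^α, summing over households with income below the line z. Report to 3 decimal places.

0.025

Incomes under z: ¥25,000 (q = 1 of N = 8).
Shortfall ratios: (52500−25000)/52500 = 0.5238.
Raised to α = 2.5: 0.19858.
Sum = 0.198579; FGT(2.5) = 0.198579 / 8 = 0.025.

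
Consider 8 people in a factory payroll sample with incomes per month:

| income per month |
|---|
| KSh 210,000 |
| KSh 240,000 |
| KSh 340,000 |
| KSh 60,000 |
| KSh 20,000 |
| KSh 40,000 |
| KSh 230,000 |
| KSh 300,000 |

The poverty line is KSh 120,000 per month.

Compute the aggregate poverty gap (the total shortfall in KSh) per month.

Poor units: KSh 20,000, KSh 40,000, KSh 60,000 (q = 3 of N = 8).
Individual gaps: 120000−20000 = 100000; 120000−40000 = 80000; 120000−60000 = 60000.
Aggregate gap = KSh 240,000.

KSh 240,000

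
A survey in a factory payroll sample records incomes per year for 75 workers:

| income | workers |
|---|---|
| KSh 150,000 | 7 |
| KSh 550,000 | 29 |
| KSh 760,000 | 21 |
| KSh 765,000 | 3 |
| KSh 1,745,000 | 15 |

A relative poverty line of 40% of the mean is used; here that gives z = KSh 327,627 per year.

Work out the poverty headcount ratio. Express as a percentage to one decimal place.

9.3%

7 of the 75 workers have income below KSh 327,627.
H = 7/75 = 9.3%.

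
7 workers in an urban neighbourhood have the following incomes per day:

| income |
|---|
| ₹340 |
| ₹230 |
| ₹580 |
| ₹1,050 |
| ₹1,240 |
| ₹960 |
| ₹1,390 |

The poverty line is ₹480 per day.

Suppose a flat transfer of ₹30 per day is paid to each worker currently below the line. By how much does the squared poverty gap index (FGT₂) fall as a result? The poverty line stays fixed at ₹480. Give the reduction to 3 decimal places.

0.013

Before: below the line — ₹230, ₹340; squared poverty gap index (FGT₂) = 0.05091.
After the ₹30 transfer: below the line — ₹260, ₹370; squared poverty gap index (FGT₂) = 0.03751.
Reduction = 0.05091 − 0.03751 = 0.013.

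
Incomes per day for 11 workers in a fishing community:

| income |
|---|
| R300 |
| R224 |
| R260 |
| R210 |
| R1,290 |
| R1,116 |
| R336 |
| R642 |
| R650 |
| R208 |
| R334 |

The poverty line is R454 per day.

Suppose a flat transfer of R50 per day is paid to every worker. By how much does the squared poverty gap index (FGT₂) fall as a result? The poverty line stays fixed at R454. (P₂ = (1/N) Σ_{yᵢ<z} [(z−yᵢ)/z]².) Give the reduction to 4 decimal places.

0.0499

Before: below the line — R208, R210, R224, R260, R300, R334, R336; squared poverty gap index (FGT₂) = 0.115834.
After the R50 transfer: below the line — R258, R260, R274, R310, R350, R384, R386; squared poverty gap index (FGT₂) = 0.065951.
Reduction = 0.115834 − 0.065951 = 0.0499.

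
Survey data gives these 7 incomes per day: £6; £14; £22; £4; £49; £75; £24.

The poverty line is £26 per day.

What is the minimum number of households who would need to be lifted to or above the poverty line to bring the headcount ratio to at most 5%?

5

5 of the 7 households are poor, so H = 5/7 = 0.714.
A headcount ratio of at most 5% allows at most ⌊0.05 × 7⌋ = 0 poor households.
So at least 5 − 0 = 5 must be lifted.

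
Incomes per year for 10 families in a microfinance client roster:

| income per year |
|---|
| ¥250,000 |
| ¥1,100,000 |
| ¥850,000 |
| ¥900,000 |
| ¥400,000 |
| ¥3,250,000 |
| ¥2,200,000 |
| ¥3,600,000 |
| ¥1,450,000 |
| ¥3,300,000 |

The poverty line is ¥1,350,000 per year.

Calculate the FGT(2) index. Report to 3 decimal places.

Poor units: ¥250,000, ¥400,000, ¥850,000, ¥900,000, ¥1,100,000 (q = 5 of N = 10).
Relative gaps: (1350000−250000)/1350000 = 0.8148; (1350000−400000)/1350000 = 0.7037; (1350000−850000)/1350000 = 0.3704; (1350000−900000)/1350000 = 0.3333; (1350000−1100000)/1350000 = 0.1852.
Squared: 0.6639; 0.4952; 0.1372; 0.1111; 0.0343.
Sum = 1.441701; P₂ = 1.441701 / 10 = 0.144.

0.144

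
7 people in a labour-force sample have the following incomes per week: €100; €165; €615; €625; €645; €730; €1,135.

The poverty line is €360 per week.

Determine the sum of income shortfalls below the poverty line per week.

Incomes under z: €100, €165 (q = 2 of N = 7).
Individual gaps: 360−100 = 260; 360−165 = 195.
Aggregate gap = €455.

€455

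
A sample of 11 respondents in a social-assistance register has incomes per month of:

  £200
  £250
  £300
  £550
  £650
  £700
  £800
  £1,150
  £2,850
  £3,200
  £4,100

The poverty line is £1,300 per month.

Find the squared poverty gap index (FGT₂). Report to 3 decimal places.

Poor units: £200, £250, £300, £550, £650, £700, £800, £1,150 (q = 8 of N = 11).
Normalized shortfalls: (1300−200)/1300 = 0.8462; (1300−250)/1300 = 0.8077; (1300−300)/1300 = 0.7692; (1300−550)/1300 = 0.5769; (1300−650)/1300 = 0.5000; (1300−700)/1300 = 0.4615; (1300−800)/1300 = 0.3846; (1300−1150)/1300 = 0.1154.
Squared: 0.7160; 0.6524; 0.5917; 0.3328; 0.2500; 0.2130; 0.1479; 0.0133.
Sum = 2.917160; P₂ = 2.917160 / 11 = 0.265.

0.265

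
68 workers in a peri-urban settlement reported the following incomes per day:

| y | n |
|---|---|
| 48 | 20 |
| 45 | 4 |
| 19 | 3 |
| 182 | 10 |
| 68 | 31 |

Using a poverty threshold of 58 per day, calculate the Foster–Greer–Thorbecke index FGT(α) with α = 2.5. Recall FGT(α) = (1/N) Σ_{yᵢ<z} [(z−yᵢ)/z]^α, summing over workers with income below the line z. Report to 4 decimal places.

0.0214

Poor units: 3×19, 4×45, 20×48 (q = 27 of N = 68).
Shortfall ratios: (58−19)/58 = 0.6724 (×3); (58−45)/58 = 0.2241 (×4); (58−48)/58 = 0.1724 (×20).
Raised to α = 2.5: 0.37076 (×3); 0.02378 (×4); 0.01234 (×20).
Sum = 1.454279; FGT(2.5) = 1.454279 / 68 = 0.0214.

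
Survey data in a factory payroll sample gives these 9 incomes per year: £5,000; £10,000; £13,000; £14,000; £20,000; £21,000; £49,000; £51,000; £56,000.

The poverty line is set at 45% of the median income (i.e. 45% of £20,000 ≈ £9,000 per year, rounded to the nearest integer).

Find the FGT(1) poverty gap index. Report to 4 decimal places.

0.0494

Below z: £5,000 (q = 1 of N = 9).
Gap ratios (z−y)/z: (9000−5000)/9000 = 0.4444.
Sum of shortfalls = 0.444444; P₁ averages over all N: 0.444444 / 9 = 0.0494.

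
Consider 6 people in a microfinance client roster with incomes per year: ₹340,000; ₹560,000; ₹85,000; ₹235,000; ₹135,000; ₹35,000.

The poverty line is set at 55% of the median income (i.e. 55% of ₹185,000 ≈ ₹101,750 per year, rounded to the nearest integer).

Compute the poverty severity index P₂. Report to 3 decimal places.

Incomes under z: ₹35,000, ₹85,000 (q = 2 of N = 6).
Normalized shortfalls: (101750−35000)/101750 = 0.6560; (101750−85000)/101750 = 0.1646.
Squared: 0.4304; 0.0271.
Sum = 0.457461; P₂ = 0.457461 / 6 = 0.076.

0.076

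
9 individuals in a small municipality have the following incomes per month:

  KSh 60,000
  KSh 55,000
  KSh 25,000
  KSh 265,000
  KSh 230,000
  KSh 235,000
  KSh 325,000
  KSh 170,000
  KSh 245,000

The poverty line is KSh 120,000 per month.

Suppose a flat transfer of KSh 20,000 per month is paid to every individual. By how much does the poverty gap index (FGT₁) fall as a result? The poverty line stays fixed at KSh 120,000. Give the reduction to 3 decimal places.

Before: below the line — KSh 25,000, KSh 55,000, KSh 60,000; poverty gap index (FGT₁) = 0.20370.
After the KSh 20,000 transfer: below the line — KSh 45,000, KSh 75,000, KSh 80,000; poverty gap index (FGT₁) = 0.14815.
Reduction = 0.20370 − 0.14815 = 0.056.

0.056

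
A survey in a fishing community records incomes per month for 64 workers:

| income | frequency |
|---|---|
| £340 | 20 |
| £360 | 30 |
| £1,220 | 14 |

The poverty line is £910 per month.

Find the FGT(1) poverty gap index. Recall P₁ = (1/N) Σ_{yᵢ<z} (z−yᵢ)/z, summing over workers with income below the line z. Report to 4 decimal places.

0.4791

Poor units: 20×£340, 30×£360 (q = 50 of N = 64).
Normalized shortfalls: (910−340)/910 = 0.6264 (×20); (910−360)/910 = 0.6044 (×30).
Σ = 30.659341. Dividing by the full population N = 64 gives P₁ = 0.4791.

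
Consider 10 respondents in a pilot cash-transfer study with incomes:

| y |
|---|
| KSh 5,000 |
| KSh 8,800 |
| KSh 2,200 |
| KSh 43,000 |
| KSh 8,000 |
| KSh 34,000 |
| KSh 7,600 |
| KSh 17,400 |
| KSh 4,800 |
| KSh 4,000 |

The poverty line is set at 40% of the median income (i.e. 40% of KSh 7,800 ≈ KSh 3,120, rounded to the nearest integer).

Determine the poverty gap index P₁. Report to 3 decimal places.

Below the line: KSh 2,200 (q = 1 of N = 10).
Shortfall ratios: (3120−2200)/3120 = 0.2949.
Sum of shortfalls = 0.294872; P₁ averages over all N: 0.294872 / 10 = 0.029.

0.029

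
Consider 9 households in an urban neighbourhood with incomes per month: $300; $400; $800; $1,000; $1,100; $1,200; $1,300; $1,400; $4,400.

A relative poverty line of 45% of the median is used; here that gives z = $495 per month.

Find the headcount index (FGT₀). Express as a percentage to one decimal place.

22.2%

2 of the 9 households have income below $495.
H = 2/9 = 22.2%.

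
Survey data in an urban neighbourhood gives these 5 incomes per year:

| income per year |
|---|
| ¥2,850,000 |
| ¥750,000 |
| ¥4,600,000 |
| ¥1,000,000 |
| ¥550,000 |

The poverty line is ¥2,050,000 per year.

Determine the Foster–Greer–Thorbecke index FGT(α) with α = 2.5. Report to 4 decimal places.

Incomes under z: ¥550,000, ¥750,000, ¥1,000,000 (q = 3 of N = 5).
Normalized shortfalls: (2050000−550000)/2050000 = 0.7317; (2050000−750000)/2050000 = 0.6341; (2050000−1000000)/2050000 = 0.5122.
Raised to α = 2.5: 0.45798; 0.32024; 0.18775.
Sum = 0.965969; FGT(2.5) = 0.965969 / 5 = 0.1932.

0.1932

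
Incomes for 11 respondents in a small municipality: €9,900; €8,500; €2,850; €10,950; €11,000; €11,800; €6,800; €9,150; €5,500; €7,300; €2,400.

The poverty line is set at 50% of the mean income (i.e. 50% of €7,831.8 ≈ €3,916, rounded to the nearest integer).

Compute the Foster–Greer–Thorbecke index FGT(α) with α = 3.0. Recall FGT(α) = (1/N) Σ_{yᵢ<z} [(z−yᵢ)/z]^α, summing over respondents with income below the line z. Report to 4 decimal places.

Poor units: €2,400, €2,850 (q = 2 of N = 11).
Normalized shortfalls: (3916−2400)/3916 = 0.3871; (3916−2850)/3916 = 0.2722.
Raised to α = 3.0: 0.05802; 0.02017.
Sum = 0.078191; FGT(3.0) = 0.078191 / 11 = 0.0071.

0.0071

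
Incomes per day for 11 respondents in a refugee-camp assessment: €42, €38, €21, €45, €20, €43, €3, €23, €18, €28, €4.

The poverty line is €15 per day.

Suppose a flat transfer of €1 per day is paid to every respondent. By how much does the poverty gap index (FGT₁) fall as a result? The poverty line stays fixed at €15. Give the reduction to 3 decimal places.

0.012

Before: below the line — €3, €4; poverty gap index (FGT₁) = 0.13939.
After the €1 transfer: below the line — €4, €5; poverty gap index (FGT₁) = 0.12727.
Reduction = 0.13939 − 0.12727 = 0.012.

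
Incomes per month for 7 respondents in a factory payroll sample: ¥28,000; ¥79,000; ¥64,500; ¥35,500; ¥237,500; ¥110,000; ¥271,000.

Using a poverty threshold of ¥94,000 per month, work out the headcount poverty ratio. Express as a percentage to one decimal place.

4 of the 7 respondents have income below ¥94,000.
H = 4/7 = 57.1%.

57.1%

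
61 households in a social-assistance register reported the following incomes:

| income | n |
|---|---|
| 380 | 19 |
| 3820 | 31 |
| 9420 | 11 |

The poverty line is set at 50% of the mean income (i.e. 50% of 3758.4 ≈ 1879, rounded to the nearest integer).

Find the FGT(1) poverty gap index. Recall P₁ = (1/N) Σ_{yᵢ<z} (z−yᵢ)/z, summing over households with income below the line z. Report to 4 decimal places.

Incomes under z: 19×380 (q = 19 of N = 61).
Shortfall ratios: (1879−380)/1879 = 0.7978 (×19).
Σ = 15.157531. Dividing by the full population N = 61 gives P₁ = 0.2485.

0.2485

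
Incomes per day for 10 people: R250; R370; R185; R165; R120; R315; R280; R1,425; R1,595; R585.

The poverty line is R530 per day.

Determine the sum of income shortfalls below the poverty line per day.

Below the line: R120, R165, R185, R250, R280, R315, R370 (q = 7 of N = 10).
Individual gaps: 530−120 = 410; 530−165 = 365; 530−185 = 345; 530−250 = 280; 530−280 = 250; 530−315 = 215; 530−370 = 160.
Aggregate gap = R2,025.

R2,025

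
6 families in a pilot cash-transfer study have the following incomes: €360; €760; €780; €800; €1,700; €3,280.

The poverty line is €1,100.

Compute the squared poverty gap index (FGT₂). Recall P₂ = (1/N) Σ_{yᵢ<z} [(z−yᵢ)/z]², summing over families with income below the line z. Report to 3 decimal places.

0.118

Incomes under z: €360, €760, €780, €800 (q = 4 of N = 6).
Relative gaps: (1100−360)/1100 = 0.6727; (1100−760)/1100 = 0.3091; (1100−780)/1100 = 0.2909; (1100−800)/1100 = 0.2727.
Squared: 0.4526; 0.0955; 0.0846; 0.0744.
Sum = 0.707107; P₂ = 0.707107 / 6 = 0.118.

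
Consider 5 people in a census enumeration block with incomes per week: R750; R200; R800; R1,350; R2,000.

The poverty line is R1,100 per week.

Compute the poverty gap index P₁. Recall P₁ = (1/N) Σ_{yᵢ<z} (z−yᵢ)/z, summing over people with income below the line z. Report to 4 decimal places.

0.2818

Below z: R200, R750, R800 (q = 3 of N = 5).
Gap ratios (z−y)/z: (1100−200)/1100 = 0.8182; (1100−750)/1100 = 0.3182; (1100−800)/1100 = 0.2727.
Sum of shortfalls = 1.409091; P₁ averages over all N: 1.409091 / 5 = 0.2818.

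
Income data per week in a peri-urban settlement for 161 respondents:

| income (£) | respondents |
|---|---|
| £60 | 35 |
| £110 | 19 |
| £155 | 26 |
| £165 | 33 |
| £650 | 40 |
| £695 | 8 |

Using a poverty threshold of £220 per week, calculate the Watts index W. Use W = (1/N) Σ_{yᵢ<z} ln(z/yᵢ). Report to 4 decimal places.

0.4798

Below the line: 35×£60, 19×£110, 26×£155, 33×£165 (q = 113 of N = 161).
Log shortfalls: ln(220/60) = 1.2993 (×35); ln(220/110) = 0.6931 (×19); ln(220/155) = 0.3502 (×26); ln(220/165) = 0.2877 (×33).
W = 77.243472 / 161 = 0.4798.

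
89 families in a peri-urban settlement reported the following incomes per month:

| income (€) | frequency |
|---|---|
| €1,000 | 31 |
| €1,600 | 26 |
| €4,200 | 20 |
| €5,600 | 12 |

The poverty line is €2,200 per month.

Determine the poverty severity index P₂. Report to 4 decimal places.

Below the line: 31×€1,000, 26×€1,600 (q = 57 of N = 89).
Shortfall ratios: (2200−1000)/2200 = 0.5455 (×31); (2200−1600)/2200 = 0.2727 (×26).
Squared: 0.2975 (×31); 0.0744 (×26).
Sum = 11.157025; P₂ = 11.157025 / 89 = 0.1254.

0.1254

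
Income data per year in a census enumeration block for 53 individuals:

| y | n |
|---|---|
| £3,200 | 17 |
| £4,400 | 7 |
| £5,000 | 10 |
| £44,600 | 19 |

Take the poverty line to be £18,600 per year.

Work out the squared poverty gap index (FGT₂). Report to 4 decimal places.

Below the line: 17×£3,200, 7×£4,400, 10×£5,000 (q = 34 of N = 53).
Shortfall ratios: (18600−3200)/18600 = 0.8280 (×17); (18600−4400)/18600 = 0.7634 (×7); (18600−5000)/18600 = 0.7312 (×10).
Squared: 0.6855 (×17); 0.5828 (×7); 0.5346 (×10).
Sum = 21.079894; P₂ = 21.079894 / 53 = 0.3977.

0.3977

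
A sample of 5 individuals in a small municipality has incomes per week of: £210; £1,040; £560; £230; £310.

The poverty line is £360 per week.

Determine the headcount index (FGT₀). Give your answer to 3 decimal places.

0.600

3 of the 5 individuals have income below £360.
H = 3/5 = 0.600.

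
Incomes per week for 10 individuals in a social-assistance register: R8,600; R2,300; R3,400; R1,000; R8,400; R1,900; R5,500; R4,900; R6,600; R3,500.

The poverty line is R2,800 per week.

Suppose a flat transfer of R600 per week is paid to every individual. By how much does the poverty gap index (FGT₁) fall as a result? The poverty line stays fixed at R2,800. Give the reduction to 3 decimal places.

0.061

Before: below the line — R1,000, R1,900, R2,300; poverty gap index (FGT₁) = 0.11429.
After the R600 transfer: below the line — R1,600, R2,500; poverty gap index (FGT₁) = 0.05357.
Reduction = 0.11429 − 0.05357 = 0.061.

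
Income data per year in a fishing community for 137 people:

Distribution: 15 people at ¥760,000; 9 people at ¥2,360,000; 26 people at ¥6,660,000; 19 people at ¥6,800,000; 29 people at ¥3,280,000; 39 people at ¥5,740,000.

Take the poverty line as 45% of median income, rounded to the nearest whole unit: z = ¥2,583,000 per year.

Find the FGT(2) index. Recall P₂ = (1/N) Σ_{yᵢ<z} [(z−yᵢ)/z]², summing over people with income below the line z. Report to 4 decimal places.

Below the line: 15×¥760,000, 9×¥2,360,000 (q = 24 of N = 137).
Normalized shortfalls: (2583000−760000)/2583000 = 0.7058 (×15); (2583000−2360000)/2583000 = 0.0863 (×9).
Squared: 0.4981 (×15); 0.0075 (×9).
Sum = 7.538719; P₂ = 7.538719 / 137 = 0.0550.

0.0550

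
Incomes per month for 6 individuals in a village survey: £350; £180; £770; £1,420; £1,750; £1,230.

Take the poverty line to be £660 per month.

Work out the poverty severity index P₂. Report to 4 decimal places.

0.1249

Poor units: £180, £350 (q = 2 of N = 6).
Gap ratios (z−y)/z: (660−180)/660 = 0.7273; (660−350)/660 = 0.4697.
Squared: 0.5289; 0.2206.
Sum = 0.749541; P₂ = 0.749541 / 6 = 0.1249.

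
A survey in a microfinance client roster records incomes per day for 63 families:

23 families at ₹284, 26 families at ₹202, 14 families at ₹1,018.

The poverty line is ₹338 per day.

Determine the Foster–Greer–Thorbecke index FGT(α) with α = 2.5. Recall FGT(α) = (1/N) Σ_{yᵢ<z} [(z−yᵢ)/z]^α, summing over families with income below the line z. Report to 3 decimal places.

0.046

Poor units: 26×₹202, 23×₹284 (q = 49 of N = 63).
Normalized shortfalls: (338−202)/338 = 0.4024 (×26); (338−284)/338 = 0.1598 (×23).
Raised to α = 2.5: 0.10270 (×26); 0.01020 (×23).
Sum = 2.904758; FGT(2.5) = 2.904758 / 63 = 0.046.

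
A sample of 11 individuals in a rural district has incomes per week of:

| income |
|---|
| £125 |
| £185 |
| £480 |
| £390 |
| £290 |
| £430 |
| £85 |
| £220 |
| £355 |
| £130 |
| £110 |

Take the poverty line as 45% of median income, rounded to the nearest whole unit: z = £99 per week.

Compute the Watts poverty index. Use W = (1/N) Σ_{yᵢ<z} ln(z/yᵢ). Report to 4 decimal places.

0.0139

Poor units: £85 (q = 1 of N = 11).
Log shortfalls: ln(99/85) = 0.1525.
W = 0.152469 / 11 = 0.0139.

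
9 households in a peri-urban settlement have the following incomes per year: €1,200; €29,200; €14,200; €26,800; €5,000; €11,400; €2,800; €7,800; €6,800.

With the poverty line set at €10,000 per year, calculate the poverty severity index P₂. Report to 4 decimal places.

Below z: €1,200, €2,800, €5,000, €6,800, €7,800 (q = 5 of N = 9).
Gap ratios (z−y)/z: (10000−1200)/10000 = 0.8800; (10000−2800)/10000 = 0.7200; (10000−5000)/10000 = 0.5000; (10000−6800)/10000 = 0.3200; (10000−7800)/10000 = 0.2200.
Squared: 0.7744; 0.5184; 0.2500; 0.1024; 0.0484.
Sum = 1.693600; P₂ = 1.693600 / 9 = 0.1882.

0.1882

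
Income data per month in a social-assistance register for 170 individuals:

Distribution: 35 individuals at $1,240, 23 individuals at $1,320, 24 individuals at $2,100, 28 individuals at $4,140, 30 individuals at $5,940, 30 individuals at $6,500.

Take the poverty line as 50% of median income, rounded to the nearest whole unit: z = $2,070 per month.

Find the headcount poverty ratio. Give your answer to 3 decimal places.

0.341

58 of the 170 individuals have income below $2,070.
H = 58/170 = 0.341.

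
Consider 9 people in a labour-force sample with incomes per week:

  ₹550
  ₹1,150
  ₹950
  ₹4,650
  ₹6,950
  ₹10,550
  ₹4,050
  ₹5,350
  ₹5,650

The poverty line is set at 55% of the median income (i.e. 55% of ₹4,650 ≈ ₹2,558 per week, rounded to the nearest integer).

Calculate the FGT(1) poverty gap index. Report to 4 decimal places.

0.2182

Incomes under z: ₹550, ₹950, ₹1,150 (q = 3 of N = 9).
Gap ratios (z−y)/z: (2558−550)/2558 = 0.7850; (2558−950)/2558 = 0.6286; (2558−1150)/2558 = 0.5504.
Sum of shortfalls = 1.964034; P₁ averages over all N: 1.964034 / 9 = 0.2182.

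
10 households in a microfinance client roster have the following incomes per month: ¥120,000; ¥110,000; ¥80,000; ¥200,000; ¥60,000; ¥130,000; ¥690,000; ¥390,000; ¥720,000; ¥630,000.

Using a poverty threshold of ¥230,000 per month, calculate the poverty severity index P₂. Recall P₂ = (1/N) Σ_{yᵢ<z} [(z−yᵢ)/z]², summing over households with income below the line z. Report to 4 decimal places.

0.1679

Below z: ¥60,000, ¥80,000, ¥110,000, ¥120,000, ¥130,000, ¥200,000 (q = 6 of N = 10).
Gap ratios (z−y)/z: (230000−60000)/230000 = 0.7391; (230000−80000)/230000 = 0.6522; (230000−110000)/230000 = 0.5217; (230000−120000)/230000 = 0.4783; (230000−130000)/230000 = 0.4348; (230000−200000)/230000 = 0.1304.
Squared: 0.5463; 0.4253; 0.2722; 0.2287; 0.1890; 0.0170.
Sum = 1.678639; P₂ = 1.678639 / 10 = 0.1679.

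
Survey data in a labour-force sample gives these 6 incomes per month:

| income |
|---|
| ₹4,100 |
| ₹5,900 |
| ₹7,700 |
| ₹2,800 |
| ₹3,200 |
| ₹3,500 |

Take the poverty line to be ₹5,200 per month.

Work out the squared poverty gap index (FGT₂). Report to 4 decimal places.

0.0854

Below z: ₹2,800, ₹3,200, ₹3,500, ₹4,100 (q = 4 of N = 6).
Normalized shortfalls: (5200−2800)/5200 = 0.4615; (5200−3200)/5200 = 0.3846; (5200−3500)/5200 = 0.3269; (5200−4100)/5200 = 0.2115.
Squared: 0.2130; 0.1479; 0.1069; 0.0447.
Sum = 0.512574; P₂ = 0.512574 / 6 = 0.0854.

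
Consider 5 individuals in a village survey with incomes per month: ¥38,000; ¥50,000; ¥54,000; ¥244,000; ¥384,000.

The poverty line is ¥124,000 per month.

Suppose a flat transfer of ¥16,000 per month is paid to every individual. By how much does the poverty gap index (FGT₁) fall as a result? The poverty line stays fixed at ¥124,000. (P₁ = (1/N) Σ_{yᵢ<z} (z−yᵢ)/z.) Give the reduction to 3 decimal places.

0.077

Before: below the line — ¥38,000, ¥50,000, ¥54,000; poverty gap index (FGT₁) = 0.37097.
After the ¥16,000 transfer: below the line — ¥54,000, ¥66,000, ¥70,000; poverty gap index (FGT₁) = 0.29355.
Reduction = 0.37097 − 0.29355 = 0.077.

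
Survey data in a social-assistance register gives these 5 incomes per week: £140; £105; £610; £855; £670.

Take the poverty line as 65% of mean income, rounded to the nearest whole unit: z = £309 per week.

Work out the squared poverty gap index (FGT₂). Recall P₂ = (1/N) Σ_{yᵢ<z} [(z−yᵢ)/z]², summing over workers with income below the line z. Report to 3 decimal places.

Incomes under z: £105, £140 (q = 2 of N = 5).
Relative gaps: (309−105)/309 = 0.6602; (309−140)/309 = 0.5469.
Squared: 0.4359; 0.2991.
Sum = 0.734984; P₂ = 0.734984 / 5 = 0.147.

0.147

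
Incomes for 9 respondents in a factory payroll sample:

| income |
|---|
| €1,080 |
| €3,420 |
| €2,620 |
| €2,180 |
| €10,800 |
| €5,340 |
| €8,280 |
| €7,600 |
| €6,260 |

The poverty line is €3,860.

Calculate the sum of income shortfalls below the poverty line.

Below z: €1,080, €2,180, €2,620, €3,420 (q = 4 of N = 9).
Individual gaps: 3860−1080 = 2780; 3860−2180 = 1680; 3860−2620 = 1240; 3860−3420 = 440.
Aggregate gap = €6,140.

€6,140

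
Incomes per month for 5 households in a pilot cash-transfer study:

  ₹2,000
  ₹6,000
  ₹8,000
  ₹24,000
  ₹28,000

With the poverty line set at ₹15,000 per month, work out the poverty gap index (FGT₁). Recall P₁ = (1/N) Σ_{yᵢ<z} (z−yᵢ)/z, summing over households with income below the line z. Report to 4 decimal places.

Below the line: ₹2,000, ₹6,000, ₹8,000 (q = 3 of N = 5).
Gap ratios (z−y)/z: (15000−2000)/15000 = 0.8667; (15000−6000)/15000 = 0.6000; (15000−8000)/15000 = 0.4667.
Σ = 1.933333. Dividing by the full population N = 5 gives P₁ = 0.3867.

0.3867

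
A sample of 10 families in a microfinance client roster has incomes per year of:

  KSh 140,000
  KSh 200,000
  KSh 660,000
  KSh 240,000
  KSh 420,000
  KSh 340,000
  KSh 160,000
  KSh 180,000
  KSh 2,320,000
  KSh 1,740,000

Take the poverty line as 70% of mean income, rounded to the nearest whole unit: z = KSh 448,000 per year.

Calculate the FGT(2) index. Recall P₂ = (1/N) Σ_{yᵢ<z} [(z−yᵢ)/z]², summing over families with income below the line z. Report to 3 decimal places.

0.183

Below the line: KSh 140,000, KSh 160,000, KSh 180,000, KSh 200,000, KSh 240,000, KSh 340,000, KSh 420,000 (q = 7 of N = 10).
Shortfall ratios: (448000−140000)/448000 = 0.6875; (448000−160000)/448000 = 0.6429; (448000−180000)/448000 = 0.5982; (448000−200000)/448000 = 0.5536; (448000−240000)/448000 = 0.4643; (448000−340000)/448000 = 0.2411; (448000−420000)/448000 = 0.0625.
Squared: 0.4727; 0.4133; 0.3579; 0.3064; 0.2156; 0.0581; 0.0039.
Sum = 1.827806; P₂ = 1.827806 / 10 = 0.183.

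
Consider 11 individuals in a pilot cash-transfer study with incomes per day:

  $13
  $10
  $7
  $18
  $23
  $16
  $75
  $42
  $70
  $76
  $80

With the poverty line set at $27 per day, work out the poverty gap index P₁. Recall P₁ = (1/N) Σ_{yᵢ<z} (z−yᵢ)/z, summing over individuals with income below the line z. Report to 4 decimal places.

Below the line: $7, $10, $13, $16, $18, $23 (q = 6 of N = 11).
Gap ratios (z−y)/z: (27−7)/27 = 0.7407; (27−10)/27 = 0.6296; (27−13)/27 = 0.5185; (27−16)/27 = 0.4074; (27−18)/27 = 0.3333; (27−23)/27 = 0.1481.
Σ = 2.777778. Dividing by the full population N = 11 gives P₁ = 0.2525.

0.2525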